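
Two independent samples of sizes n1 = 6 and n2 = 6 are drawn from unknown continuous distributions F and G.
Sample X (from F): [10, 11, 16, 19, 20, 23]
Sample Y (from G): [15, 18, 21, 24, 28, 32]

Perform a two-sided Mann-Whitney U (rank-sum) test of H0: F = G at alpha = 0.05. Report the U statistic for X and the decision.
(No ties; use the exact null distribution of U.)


Step 1: Combine and sort all 12 observations; assign midranks.
sorted (value, group): (10,X), (11,X), (15,Y), (16,X), (18,Y), (19,X), (20,X), (21,Y), (23,X), (24,Y), (28,Y), (32,Y)
ranks: 10->1, 11->2, 15->3, 16->4, 18->5, 19->6, 20->7, 21->8, 23->9, 24->10, 28->11, 32->12
Step 2: Rank sum for X: R1 = 1 + 2 + 4 + 6 + 7 + 9 = 29.
Step 3: U_X = R1 - n1(n1+1)/2 = 29 - 6*7/2 = 29 - 21 = 8.
       U_Y = n1*n2 - U_X = 36 - 8 = 28.
Step 4: No ties, so the exact null distribution of U (based on enumerating the C(12,6) = 924 equally likely rank assignments) gives the two-sided p-value.
Step 5: p-value = 0.132035; compare to alpha = 0.05. fail to reject H0.

U_X = 8, p = 0.132035, fail to reject H0 at alpha = 0.05.


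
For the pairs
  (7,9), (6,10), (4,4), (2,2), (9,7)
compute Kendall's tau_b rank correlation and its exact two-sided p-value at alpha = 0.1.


Step 1: Enumerate the 10 unordered pairs (i,j) with i<j and classify each by sign(x_j-x_i) * sign(y_j-y_i).
  (1,2):dx=-1,dy=+1->D; (1,3):dx=-3,dy=-5->C; (1,4):dx=-5,dy=-7->C; (1,5):dx=+2,dy=-2->D
  (2,3):dx=-2,dy=-6->C; (2,4):dx=-4,dy=-8->C; (2,5):dx=+3,dy=-3->D; (3,4):dx=-2,dy=-2->C
  (3,5):dx=+5,dy=+3->C; (4,5):dx=+7,dy=+5->C
Step 2: C = 7, D = 3, total pairs = 10.
Step 3: tau = (C - D)/(n(n-1)/2) = (7 - 3)/10 = 0.400000.
Step 4: Exact two-sided p-value (enumerate n! = 120 permutations of y under H0): p = 0.483333.
Step 5: alpha = 0.1. fail to reject H0.

tau_b = 0.4000 (C=7, D=3), p = 0.483333, fail to reject H0.


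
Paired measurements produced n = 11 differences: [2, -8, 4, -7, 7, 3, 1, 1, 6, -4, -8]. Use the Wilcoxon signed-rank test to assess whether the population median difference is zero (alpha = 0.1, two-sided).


Step 1: Drop any zero differences (none here) and take |d_i|.
|d| = [2, 8, 4, 7, 7, 3, 1, 1, 6, 4, 8]
Step 2: Midrank |d_i| (ties get averaged ranks).
ranks: |2|->3, |8|->10.5, |4|->5.5, |7|->8.5, |7|->8.5, |3|->4, |1|->1.5, |1|->1.5, |6|->7, |4|->5.5, |8|->10.5
Step 3: Attach original signs; sum ranks with positive sign and with negative sign.
W+ = 3 + 5.5 + 8.5 + 4 + 1.5 + 1.5 + 7 = 31
W- = 10.5 + 8.5 + 5.5 + 10.5 = 35
(Check: W+ + W- = 66 should equal n(n+1)/2 = 66.)
Step 4: Test statistic W = min(W+, W-) = 31.
Step 5: Ties in |d|, so use the tie-corrected normal approximation.
        E[W] = n(n+1)/4 = 11*12/4 = 33.
        Tie groups: |d|=1 (t=2), |d|=4 (t=2), |d|=7 (t=2), |d|=8 (t=2); sum(t^3 - t) = 24.
        Var[W] = n(n+1)(2n+1)/24 - sum(t^3-t)/48 = 3036/24 - 24/48 = 126.
        z = (W - E[W]) / sqrt(Var[W]) = (31 - 33) / 11.2250 = -0.1782.
        Two-sided p = 2*Phi(z) = 0.858586.
Step 6: alpha = 0.1. fail to reject H0.

W+ = 31, W- = 35, W = min = 31, p = 0.858586, fail to reject H0.


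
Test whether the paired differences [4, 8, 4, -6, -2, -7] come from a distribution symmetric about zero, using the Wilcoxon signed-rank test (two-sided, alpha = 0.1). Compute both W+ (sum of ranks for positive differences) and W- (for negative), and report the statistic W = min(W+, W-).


Step 1: Drop any zero differences (none here) and take |d_i|.
|d| = [4, 8, 4, 6, 2, 7]
Step 2: Midrank |d_i| (ties get averaged ranks).
ranks: |4|->2.5, |8|->6, |4|->2.5, |6|->4, |2|->1, |7|->5
Step 3: Attach original signs; sum ranks with positive sign and with negative sign.
W+ = 2.5 + 6 + 2.5 = 11
W- = 4 + 1 + 5 = 10
(Check: W+ + W- = 21 should equal n(n+1)/2 = 21.)
Step 4: Test statistic W = min(W+, W-) = 10.
Step 5: Ties in |d|, so use the tie-corrected normal approximation.
        E[W] = n(n+1)/4 = 6*7/4 = 10.5.
        Tie groups: |d|=4 (t=2); sum(t^3 - t) = 6.
        Var[W] = n(n+1)(2n+1)/24 - sum(t^3-t)/48 = 546/24 - 6/48 = 22.625.
        z = (W - E[W]) / sqrt(Var[W]) = (10 - 10.5) / 4.7566 = -0.1051.
        Two-sided p = 2*Phi(z) = 0.916282.
Step 6: alpha = 0.1. fail to reject H0.

W+ = 11, W- = 10, W = min = 10, p = 0.916282, fail to reject H0.


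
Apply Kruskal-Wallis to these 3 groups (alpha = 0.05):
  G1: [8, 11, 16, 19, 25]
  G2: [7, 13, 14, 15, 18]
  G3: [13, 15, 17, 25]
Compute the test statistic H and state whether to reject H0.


Step 1: Combine all N = 14 observations and assign midranks.
sorted (value, group, rank): (7,G2,1), (8,G1,2), (11,G1,3), (13,G2,4.5), (13,G3,4.5), (14,G2,6), (15,G2,7.5), (15,G3,7.5), (16,G1,9), (17,G3,10), (18,G2,11), (19,G1,12), (25,G1,13.5), (25,G3,13.5)
Step 2: Sum ranks within each group.
R_1 = 39.5 (n_1 = 5)
R_2 = 30 (n_2 = 5)
R_3 = 35.5 (n_3 = 4)
Step 3: H = 12/(N(N+1)) * sum(R_i^2/n_i) - 3(N+1)
     = 12/(14*15) * (39.5^2/5 + 30^2/5 + 35.5^2/4) - 3*15
     = 0.057143 * 807.112 - 45
     = 1.120714.
Step 4: Ties present; correction factor C = 1 - 18/(14^3 - 14) = 0.993407. Corrected H = 1.120714 / 0.993407 = 1.128153.
Step 5: Under H0, H ~ chi^2(2); p-value = 0.568885.
Step 6: alpha = 0.05. fail to reject H0.

H = 1.1282, df = 2, p = 0.568885, fail to reject H0.


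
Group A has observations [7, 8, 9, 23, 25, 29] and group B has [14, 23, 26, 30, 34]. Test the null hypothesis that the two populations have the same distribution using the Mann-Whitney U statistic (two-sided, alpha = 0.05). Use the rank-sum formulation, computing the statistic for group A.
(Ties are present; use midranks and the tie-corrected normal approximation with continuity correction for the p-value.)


Step 1: Combine and sort all 11 observations; assign midranks.
sorted (value, group): (7,X), (8,X), (9,X), (14,Y), (23,X), (23,Y), (25,X), (26,Y), (29,X), (30,Y), (34,Y)
ranks: 7->1, 8->2, 9->3, 14->4, 23->5.5, 23->5.5, 25->7, 26->8, 29->9, 30->10, 34->11
Step 2: Rank sum for X: R1 = 1 + 2 + 3 + 5.5 + 7 + 9 = 27.5.
Step 3: U_X = R1 - n1(n1+1)/2 = 27.5 - 6*7/2 = 27.5 - 21 = 6.5.
       U_Y = n1*n2 - U_X = 30 - 6.5 = 23.5.
Step 4: Ties are present, so use the tie-corrected normal approximation (with continuity correction) for the p-value.
Step 5: p-value = 0.143215; compare to alpha = 0.05. fail to reject H0.

U_X = 6.5, p = 0.143215, fail to reject H0 at alpha = 0.05.


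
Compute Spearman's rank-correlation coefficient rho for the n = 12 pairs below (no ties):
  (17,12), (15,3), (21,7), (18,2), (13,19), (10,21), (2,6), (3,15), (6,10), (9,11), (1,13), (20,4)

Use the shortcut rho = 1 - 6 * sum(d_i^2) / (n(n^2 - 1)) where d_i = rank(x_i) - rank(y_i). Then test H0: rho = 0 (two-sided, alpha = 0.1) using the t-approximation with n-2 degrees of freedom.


Step 1: Rank x and y separately (midranks; no ties here).
rank(x): 17->9, 15->8, 21->12, 18->10, 13->7, 10->6, 2->2, 3->3, 6->4, 9->5, 1->1, 20->11
rank(y): 12->8, 3->2, 7->5, 2->1, 19->11, 21->12, 6->4, 15->10, 10->6, 11->7, 13->9, 4->3
Step 2: d_i = R_x(i) - R_y(i); compute d_i^2.
  (9-8)^2=1, (8-2)^2=36, (12-5)^2=49, (10-1)^2=81, (7-11)^2=16, (6-12)^2=36, (2-4)^2=4, (3-10)^2=49, (4-6)^2=4, (5-7)^2=4, (1-9)^2=64, (11-3)^2=64
sum(d^2) = 408.
Step 3: rho = 1 - 6*408 / (12*(12^2 - 1)) = 1 - 2448/1716 = -0.426573.
Step 4: Under H0, t = rho * sqrt((n-2)/(1-rho^2)) = -1.4914 ~ t(10).
Step 5: Two-sided p-value from the t-distribution with 10 df = 0.166700.
Step 6: alpha = 0.1. fail to reject H0.

rho = -0.4266, p = 0.166700, fail to reject H0 at alpha = 0.1.


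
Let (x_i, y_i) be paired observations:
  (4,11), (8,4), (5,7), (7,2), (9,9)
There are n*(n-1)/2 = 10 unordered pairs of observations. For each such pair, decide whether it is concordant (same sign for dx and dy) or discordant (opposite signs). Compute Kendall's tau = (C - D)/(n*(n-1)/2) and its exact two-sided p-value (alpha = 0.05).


Step 1: Enumerate the 10 unordered pairs (i,j) with i<j and classify each by sign(x_j-x_i) * sign(y_j-y_i).
  (1,2):dx=+4,dy=-7->D; (1,3):dx=+1,dy=-4->D; (1,4):dx=+3,dy=-9->D; (1,5):dx=+5,dy=-2->D
  (2,3):dx=-3,dy=+3->D; (2,4):dx=-1,dy=-2->C; (2,5):dx=+1,dy=+5->C; (3,4):dx=+2,dy=-5->D
  (3,5):dx=+4,dy=+2->C; (4,5):dx=+2,dy=+7->C
Step 2: C = 4, D = 6, total pairs = 10.
Step 3: tau = (C - D)/(n(n-1)/2) = (4 - 6)/10 = -0.200000.
Step 4: Exact two-sided p-value (enumerate n! = 120 permutations of y under H0): p = 0.816667.
Step 5: alpha = 0.05. fail to reject H0.

tau_b = -0.2000 (C=4, D=6), p = 0.816667, fail to reject H0.


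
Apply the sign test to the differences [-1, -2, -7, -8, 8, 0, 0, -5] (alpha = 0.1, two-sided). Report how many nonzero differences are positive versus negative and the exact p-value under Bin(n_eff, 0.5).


Step 1: Discard zero differences. Original n = 8; n_eff = number of nonzero differences = 6.
Nonzero differences (with sign): -1, -2, -7, -8, +8, -5
Step 2: Count signs: positive = 1, negative = 5.
Step 3: Under H0: P(positive) = 0.5, so the number of positives S ~ Bin(6, 0.5).
Step 4: Two-sided exact p-value = sum of Bin(6,0.5) probabilities at or below the observed probability = 0.218750.
Step 5: alpha = 0.1. fail to reject H0.

n_eff = 6, pos = 1, neg = 5, p = 0.218750, fail to reject H0.


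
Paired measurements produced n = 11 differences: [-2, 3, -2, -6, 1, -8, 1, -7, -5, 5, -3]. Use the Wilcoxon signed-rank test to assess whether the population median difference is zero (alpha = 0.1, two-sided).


Step 1: Drop any zero differences (none here) and take |d_i|.
|d| = [2, 3, 2, 6, 1, 8, 1, 7, 5, 5, 3]
Step 2: Midrank |d_i| (ties get averaged ranks).
ranks: |2|->3.5, |3|->5.5, |2|->3.5, |6|->9, |1|->1.5, |8|->11, |1|->1.5, |7|->10, |5|->7.5, |5|->7.5, |3|->5.5
Step 3: Attach original signs; sum ranks with positive sign and with negative sign.
W+ = 5.5 + 1.5 + 1.5 + 7.5 = 16
W- = 3.5 + 3.5 + 9 + 11 + 10 + 7.5 + 5.5 = 50
(Check: W+ + W- = 66 should equal n(n+1)/2 = 66.)
Step 4: Test statistic W = min(W+, W-) = 16.
Step 5: Ties in |d|, so use the tie-corrected normal approximation.
        E[W] = n(n+1)/4 = 11*12/4 = 33.
        Tie groups: |d|=1 (t=2), |d|=2 (t=2), |d|=3 (t=2), |d|=5 (t=2); sum(t^3 - t) = 24.
        Var[W] = n(n+1)(2n+1)/24 - sum(t^3-t)/48 = 3036/24 - 24/48 = 126.
        z = (W - E[W]) / sqrt(Var[W]) = (16 - 33) / 11.2250 = -1.5145.
        Two-sided p = 2*Phi(z) = 0.129904.
Step 6: alpha = 0.1. fail to reject H0.

W+ = 16, W- = 50, W = min = 16, p = 0.129904, fail to reject H0.


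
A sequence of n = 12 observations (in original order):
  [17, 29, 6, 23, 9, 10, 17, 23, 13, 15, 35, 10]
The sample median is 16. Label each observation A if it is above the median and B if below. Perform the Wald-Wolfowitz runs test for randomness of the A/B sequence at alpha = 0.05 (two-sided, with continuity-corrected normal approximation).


Step 1: Compute median = 16; label A = above, B = below.
Labels in order: AABABBAABBAB  (n_A = 6, n_B = 6)
Step 2: Count runs R = 8.
Step 3: Under H0 (random ordering), E[R] = 2*n_A*n_B/(n_A+n_B) + 1 = 2*6*6/12 + 1 = 7.0000.
        Var[R] = 2*n_A*n_B*(2*n_A*n_B - n_A - n_B) / ((n_A+n_B)^2 * (n_A+n_B-1)) = 4320/1584 = 2.7273.
        SD[R] = 1.6514.
Step 4: Continuity-corrected z = (R - 0.5 - E[R]) / SD[R] = (8 - 0.5 - 7.0000) / 1.6514 = 0.3028.
Step 5: Two-sided p-value via normal approximation = 2*(1 - Phi(|z|)) = 0.762069.
Step 6: alpha = 0.05. fail to reject H0.

R = 8, z = 0.3028, p = 0.762069, fail to reject H0.


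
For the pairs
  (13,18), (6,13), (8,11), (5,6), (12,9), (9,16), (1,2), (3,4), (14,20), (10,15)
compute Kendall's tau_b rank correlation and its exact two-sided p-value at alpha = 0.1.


Step 1: Enumerate the 45 unordered pairs (i,j) with i<j and classify each by sign(x_j-x_i) * sign(y_j-y_i).
  (1,2):dx=-7,dy=-5->C; (1,3):dx=-5,dy=-7->C; (1,4):dx=-8,dy=-12->C; (1,5):dx=-1,dy=-9->C
  (1,6):dx=-4,dy=-2->C; (1,7):dx=-12,dy=-16->C; (1,8):dx=-10,dy=-14->C; (1,9):dx=+1,dy=+2->C
  (1,10):dx=-3,dy=-3->C; (2,3):dx=+2,dy=-2->D; (2,4):dx=-1,dy=-7->C; (2,5):dx=+6,dy=-4->D
  (2,6):dx=+3,dy=+3->C; (2,7):dx=-5,dy=-11->C; (2,8):dx=-3,dy=-9->C; (2,9):dx=+8,dy=+7->C
  (2,10):dx=+4,dy=+2->C; (3,4):dx=-3,dy=-5->C; (3,5):dx=+4,dy=-2->D; (3,6):dx=+1,dy=+5->C
  (3,7):dx=-7,dy=-9->C; (3,8):dx=-5,dy=-7->C; (3,9):dx=+6,dy=+9->C; (3,10):dx=+2,dy=+4->C
  (4,5):dx=+7,dy=+3->C; (4,6):dx=+4,dy=+10->C; (4,7):dx=-4,dy=-4->C; (4,8):dx=-2,dy=-2->C
  (4,9):dx=+9,dy=+14->C; (4,10):dx=+5,dy=+9->C; (5,6):dx=-3,dy=+7->D; (5,7):dx=-11,dy=-7->C
  (5,8):dx=-9,dy=-5->C; (5,9):dx=+2,dy=+11->C; (5,10):dx=-2,dy=+6->D; (6,7):dx=-8,dy=-14->C
  (6,8):dx=-6,dy=-12->C; (6,9):dx=+5,dy=+4->C; (6,10):dx=+1,dy=-1->D; (7,8):dx=+2,dy=+2->C
  (7,9):dx=+13,dy=+18->C; (7,10):dx=+9,dy=+13->C; (8,9):dx=+11,dy=+16->C; (8,10):dx=+7,dy=+11->C
  (9,10):dx=-4,dy=-5->C
Step 2: C = 39, D = 6, total pairs = 45.
Step 3: tau = (C - D)/(n(n-1)/2) = (39 - 6)/45 = 0.733333.
Step 4: Exact two-sided p-value (enumerate n! = 3628800 permutations of y under H0): p = 0.002213.
Step 5: alpha = 0.1. reject H0.

tau_b = 0.7333 (C=39, D=6), p = 0.002213, reject H0.


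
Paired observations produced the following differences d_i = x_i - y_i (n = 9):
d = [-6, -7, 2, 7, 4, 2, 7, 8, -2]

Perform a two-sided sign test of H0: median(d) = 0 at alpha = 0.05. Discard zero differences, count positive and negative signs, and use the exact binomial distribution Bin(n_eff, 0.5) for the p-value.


Step 1: Discard zero differences. Original n = 9; n_eff = number of nonzero differences = 9.
Nonzero differences (with sign): -6, -7, +2, +7, +4, +2, +7, +8, -2
Step 2: Count signs: positive = 6, negative = 3.
Step 3: Under H0: P(positive) = 0.5, so the number of positives S ~ Bin(9, 0.5).
Step 4: Two-sided exact p-value = sum of Bin(9,0.5) probabilities at or below the observed probability = 0.507812.
Step 5: alpha = 0.05. fail to reject H0.

n_eff = 9, pos = 6, neg = 3, p = 0.507812, fail to reject H0.


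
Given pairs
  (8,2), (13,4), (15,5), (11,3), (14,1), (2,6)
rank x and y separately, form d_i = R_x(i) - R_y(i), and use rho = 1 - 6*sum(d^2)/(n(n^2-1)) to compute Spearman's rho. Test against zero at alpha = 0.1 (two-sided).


Step 1: Rank x and y separately (midranks; no ties here).
rank(x): 8->2, 13->4, 15->6, 11->3, 14->5, 2->1
rank(y): 2->2, 4->4, 5->5, 3->3, 1->1, 6->6
Step 2: d_i = R_x(i) - R_y(i); compute d_i^2.
  (2-2)^2=0, (4-4)^2=0, (6-5)^2=1, (3-3)^2=0, (5-1)^2=16, (1-6)^2=25
sum(d^2) = 42.
Step 3: rho = 1 - 6*42 / (6*(6^2 - 1)) = 1 - 252/210 = -0.200000.
Step 4: Under H0, t = rho * sqrt((n-2)/(1-rho^2)) = -0.4082 ~ t(4).
Step 5: Two-sided p-value from the t-distribution with 4 df = 0.704000.
Step 6: alpha = 0.1. fail to reject H0.

rho = -0.2000, p = 0.704000, fail to reject H0 at alpha = 0.1.


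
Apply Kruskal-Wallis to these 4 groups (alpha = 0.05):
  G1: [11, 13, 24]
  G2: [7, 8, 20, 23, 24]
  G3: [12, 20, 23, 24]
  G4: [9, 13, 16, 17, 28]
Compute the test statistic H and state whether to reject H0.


Step 1: Combine all N = 17 observations and assign midranks.
sorted (value, group, rank): (7,G2,1), (8,G2,2), (9,G4,3), (11,G1,4), (12,G3,5), (13,G1,6.5), (13,G4,6.5), (16,G4,8), (17,G4,9), (20,G2,10.5), (20,G3,10.5), (23,G2,12.5), (23,G3,12.5), (24,G1,15), (24,G2,15), (24,G3,15), (28,G4,17)
Step 2: Sum ranks within each group.
R_1 = 25.5 (n_1 = 3)
R_2 = 41 (n_2 = 5)
R_3 = 43 (n_3 = 4)
R_4 = 43.5 (n_4 = 5)
Step 3: H = 12/(N(N+1)) * sum(R_i^2/n_i) - 3(N+1)
     = 12/(17*18) * (25.5^2/3 + 41^2/5 + 43^2/4 + 43.5^2/5) - 3*18
     = 0.039216 * 1393.65 - 54
     = 0.652941.
Step 4: Ties present; correction factor C = 1 - 42/(17^3 - 17) = 0.991422. Corrected H = 0.652941 / 0.991422 = 0.658591.
Step 5: Under H0, H ~ chi^2(3); p-value = 0.882898.
Step 6: alpha = 0.05. fail to reject H0.

H = 0.6586, df = 3, p = 0.882898, fail to reject H0.


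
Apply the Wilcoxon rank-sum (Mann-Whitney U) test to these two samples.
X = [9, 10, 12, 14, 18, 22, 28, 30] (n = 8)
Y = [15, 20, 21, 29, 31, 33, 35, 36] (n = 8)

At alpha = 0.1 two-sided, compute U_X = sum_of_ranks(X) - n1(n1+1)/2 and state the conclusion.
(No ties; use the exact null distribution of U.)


Step 1: Combine and sort all 16 observations; assign midranks.
sorted (value, group): (9,X), (10,X), (12,X), (14,X), (15,Y), (18,X), (20,Y), (21,Y), (22,X), (28,X), (29,Y), (30,X), (31,Y), (33,Y), (35,Y), (36,Y)
ranks: 9->1, 10->2, 12->3, 14->4, 15->5, 18->6, 20->7, 21->8, 22->9, 28->10, 29->11, 30->12, 31->13, 33->14, 35->15, 36->16
Step 2: Rank sum for X: R1 = 1 + 2 + 3 + 4 + 6 + 9 + 10 + 12 = 47.
Step 3: U_X = R1 - n1(n1+1)/2 = 47 - 8*9/2 = 47 - 36 = 11.
       U_Y = n1*n2 - U_X = 64 - 11 = 53.
Step 4: No ties, so the exact null distribution of U (based on enumerating the C(16,8) = 12870 equally likely rank assignments) gives the two-sided p-value.
Step 5: p-value = 0.028127; compare to alpha = 0.1. reject H0.

U_X = 11, p = 0.028127, reject H0 at alpha = 0.1.


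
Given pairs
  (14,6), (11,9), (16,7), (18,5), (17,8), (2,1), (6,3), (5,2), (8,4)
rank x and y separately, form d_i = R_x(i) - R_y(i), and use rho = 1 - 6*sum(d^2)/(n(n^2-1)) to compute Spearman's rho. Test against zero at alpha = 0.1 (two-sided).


Step 1: Rank x and y separately (midranks; no ties here).
rank(x): 14->6, 11->5, 16->7, 18->9, 17->8, 2->1, 6->3, 5->2, 8->4
rank(y): 6->6, 9->9, 7->7, 5->5, 8->8, 1->1, 3->3, 2->2, 4->4
Step 2: d_i = R_x(i) - R_y(i); compute d_i^2.
  (6-6)^2=0, (5-9)^2=16, (7-7)^2=0, (9-5)^2=16, (8-8)^2=0, (1-1)^2=0, (3-3)^2=0, (2-2)^2=0, (4-4)^2=0
sum(d^2) = 32.
Step 3: rho = 1 - 6*32 / (9*(9^2 - 1)) = 1 - 192/720 = 0.733333.
Step 4: Under H0, t = rho * sqrt((n-2)/(1-rho^2)) = 2.8538 ~ t(7).
Step 5: Two-sided p-value from the t-distribution with 7 df = 0.024554.
Step 6: alpha = 0.1. reject H0.

rho = 0.7333, p = 0.024554, reject H0 at alpha = 0.1.


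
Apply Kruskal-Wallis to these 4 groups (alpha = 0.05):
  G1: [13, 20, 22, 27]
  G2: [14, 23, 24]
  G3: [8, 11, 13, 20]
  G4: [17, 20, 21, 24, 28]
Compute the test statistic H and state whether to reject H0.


Step 1: Combine all N = 16 observations and assign midranks.
sorted (value, group, rank): (8,G3,1), (11,G3,2), (13,G1,3.5), (13,G3,3.5), (14,G2,5), (17,G4,6), (20,G1,8), (20,G3,8), (20,G4,8), (21,G4,10), (22,G1,11), (23,G2,12), (24,G2,13.5), (24,G4,13.5), (27,G1,15), (28,G4,16)
Step 2: Sum ranks within each group.
R_1 = 37.5 (n_1 = 4)
R_2 = 30.5 (n_2 = 3)
R_3 = 14.5 (n_3 = 4)
R_4 = 53.5 (n_4 = 5)
Step 3: H = 12/(N(N+1)) * sum(R_i^2/n_i) - 3(N+1)
     = 12/(16*17) * (37.5^2/4 + 30.5^2/3 + 14.5^2/4 + 53.5^2/5) - 3*17
     = 0.044118 * 1286.66 - 51
     = 5.764338.
Step 4: Ties present; correction factor C = 1 - 36/(16^3 - 16) = 0.991176. Corrected H = 5.764338 / 0.991176 = 5.815653.
Step 5: Under H0, H ~ chi^2(3); p-value = 0.120932.
Step 6: alpha = 0.05. fail to reject H0.

H = 5.8157, df = 3, p = 0.120932, fail to reject H0.


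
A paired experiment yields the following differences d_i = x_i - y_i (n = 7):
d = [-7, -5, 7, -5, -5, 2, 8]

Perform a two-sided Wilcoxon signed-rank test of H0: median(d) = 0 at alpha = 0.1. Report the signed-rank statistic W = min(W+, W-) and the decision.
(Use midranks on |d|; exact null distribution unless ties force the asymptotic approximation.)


Step 1: Drop any zero differences (none here) and take |d_i|.
|d| = [7, 5, 7, 5, 5, 2, 8]
Step 2: Midrank |d_i| (ties get averaged ranks).
ranks: |7|->5.5, |5|->3, |7|->5.5, |5|->3, |5|->3, |2|->1, |8|->7
Step 3: Attach original signs; sum ranks with positive sign and with negative sign.
W+ = 5.5 + 1 + 7 = 13.5
W- = 5.5 + 3 + 3 + 3 = 14.5
(Check: W+ + W- = 28 should equal n(n+1)/2 = 28.)
Step 4: Test statistic W = min(W+, W-) = 13.5.
Step 5: Ties in |d|, so use the tie-corrected normal approximation.
        E[W] = n(n+1)/4 = 7*8/4 = 14.
        Tie groups: |d|=5 (t=3), |d|=7 (t=2); sum(t^3 - t) = 30.
        Var[W] = n(n+1)(2n+1)/24 - sum(t^3-t)/48 = 840/24 - 30/48 = 34.375.
        z = (W - E[W]) / sqrt(Var[W]) = (13.5 - 14) / 5.8630 = -0.0853.
        Two-sided p = 2*Phi(z) = 0.932039.
Step 6: alpha = 0.1. fail to reject H0.

W+ = 13.5, W- = 14.5, W = min = 13.5, p = 0.932039, fail to reject H0.


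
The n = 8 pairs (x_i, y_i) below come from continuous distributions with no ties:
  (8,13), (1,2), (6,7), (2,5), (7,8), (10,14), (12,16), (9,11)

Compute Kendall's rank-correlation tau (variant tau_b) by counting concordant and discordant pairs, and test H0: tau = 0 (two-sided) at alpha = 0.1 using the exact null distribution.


Step 1: Enumerate the 28 unordered pairs (i,j) with i<j and classify each by sign(x_j-x_i) * sign(y_j-y_i).
  (1,2):dx=-7,dy=-11->C; (1,3):dx=-2,dy=-6->C; (1,4):dx=-6,dy=-8->C; (1,5):dx=-1,dy=-5->C
  (1,6):dx=+2,dy=+1->C; (1,7):dx=+4,dy=+3->C; (1,8):dx=+1,dy=-2->D; (2,3):dx=+5,dy=+5->C
  (2,4):dx=+1,dy=+3->C; (2,5):dx=+6,dy=+6->C; (2,6):dx=+9,dy=+12->C; (2,7):dx=+11,dy=+14->C
  (2,8):dx=+8,dy=+9->C; (3,4):dx=-4,dy=-2->C; (3,5):dx=+1,dy=+1->C; (3,6):dx=+4,dy=+7->C
  (3,7):dx=+6,dy=+9->C; (3,8):dx=+3,dy=+4->C; (4,5):dx=+5,dy=+3->C; (4,6):dx=+8,dy=+9->C
  (4,7):dx=+10,dy=+11->C; (4,8):dx=+7,dy=+6->C; (5,6):dx=+3,dy=+6->C; (5,7):dx=+5,dy=+8->C
  (5,8):dx=+2,dy=+3->C; (6,7):dx=+2,dy=+2->C; (6,8):dx=-1,dy=-3->C; (7,8):dx=-3,dy=-5->C
Step 2: C = 27, D = 1, total pairs = 28.
Step 3: tau = (C - D)/(n(n-1)/2) = (27 - 1)/28 = 0.928571.
Step 4: Exact two-sided p-value (enumerate n! = 40320 permutations of y under H0): p = 0.000397.
Step 5: alpha = 0.1. reject H0.

tau_b = 0.9286 (C=27, D=1), p = 0.000397, reject H0.


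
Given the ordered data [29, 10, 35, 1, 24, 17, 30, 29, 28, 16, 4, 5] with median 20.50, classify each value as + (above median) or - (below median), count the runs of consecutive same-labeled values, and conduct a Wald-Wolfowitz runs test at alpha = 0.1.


Step 1: Compute median = 20.50; label A = above, B = below.
Labels in order: ABABABAAABBB  (n_A = 6, n_B = 6)
Step 2: Count runs R = 8.
Step 3: Under H0 (random ordering), E[R] = 2*n_A*n_B/(n_A+n_B) + 1 = 2*6*6/12 + 1 = 7.0000.
        Var[R] = 2*n_A*n_B*(2*n_A*n_B - n_A - n_B) / ((n_A+n_B)^2 * (n_A+n_B-1)) = 4320/1584 = 2.7273.
        SD[R] = 1.6514.
Step 4: Continuity-corrected z = (R - 0.5 - E[R]) / SD[R] = (8 - 0.5 - 7.0000) / 1.6514 = 0.3028.
Step 5: Two-sided p-value via normal approximation = 2*(1 - Phi(|z|)) = 0.762069.
Step 6: alpha = 0.1. fail to reject H0.

R = 8, z = 0.3028, p = 0.762069, fail to reject H0.


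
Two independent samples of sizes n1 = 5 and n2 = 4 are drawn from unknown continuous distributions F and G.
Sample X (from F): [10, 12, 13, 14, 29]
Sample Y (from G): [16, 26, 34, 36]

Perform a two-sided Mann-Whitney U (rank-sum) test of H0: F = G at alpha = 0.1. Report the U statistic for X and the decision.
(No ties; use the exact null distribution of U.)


Step 1: Combine and sort all 9 observations; assign midranks.
sorted (value, group): (10,X), (12,X), (13,X), (14,X), (16,Y), (26,Y), (29,X), (34,Y), (36,Y)
ranks: 10->1, 12->2, 13->3, 14->4, 16->5, 26->6, 29->7, 34->8, 36->9
Step 2: Rank sum for X: R1 = 1 + 2 + 3 + 4 + 7 = 17.
Step 3: U_X = R1 - n1(n1+1)/2 = 17 - 5*6/2 = 17 - 15 = 2.
       U_Y = n1*n2 - U_X = 20 - 2 = 18.
Step 4: No ties, so the exact null distribution of U (based on enumerating the C(9,5) = 126 equally likely rank assignments) gives the two-sided p-value.
Step 5: p-value = 0.063492; compare to alpha = 0.1. reject H0.

U_X = 2, p = 0.063492, reject H0 at alpha = 0.1.


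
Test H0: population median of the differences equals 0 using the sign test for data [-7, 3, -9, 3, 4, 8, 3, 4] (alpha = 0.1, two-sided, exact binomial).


Step 1: Discard zero differences. Original n = 8; n_eff = number of nonzero differences = 8.
Nonzero differences (with sign): -7, +3, -9, +3, +4, +8, +3, +4
Step 2: Count signs: positive = 6, negative = 2.
Step 3: Under H0: P(positive) = 0.5, so the number of positives S ~ Bin(8, 0.5).
Step 4: Two-sided exact p-value = sum of Bin(8,0.5) probabilities at or below the observed probability = 0.289062.
Step 5: alpha = 0.1. fail to reject H0.

n_eff = 8, pos = 6, neg = 2, p = 0.289062, fail to reject H0.


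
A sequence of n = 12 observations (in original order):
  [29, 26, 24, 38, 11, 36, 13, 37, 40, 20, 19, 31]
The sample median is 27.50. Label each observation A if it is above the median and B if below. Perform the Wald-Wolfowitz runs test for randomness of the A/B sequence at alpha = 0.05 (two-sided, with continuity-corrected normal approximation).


Step 1: Compute median = 27.50; label A = above, B = below.
Labels in order: ABBABABAABBA  (n_A = 6, n_B = 6)
Step 2: Count runs R = 9.
Step 3: Under H0 (random ordering), E[R] = 2*n_A*n_B/(n_A+n_B) + 1 = 2*6*6/12 + 1 = 7.0000.
        Var[R] = 2*n_A*n_B*(2*n_A*n_B - n_A - n_B) / ((n_A+n_B)^2 * (n_A+n_B-1)) = 4320/1584 = 2.7273.
        SD[R] = 1.6514.
Step 4: Continuity-corrected z = (R - 0.5 - E[R]) / SD[R] = (9 - 0.5 - 7.0000) / 1.6514 = 0.9083.
Step 5: Two-sided p-value via normal approximation = 2*(1 - Phi(|z|)) = 0.363722.
Step 6: alpha = 0.05. fail to reject H0.

R = 9, z = 0.9083, p = 0.363722, fail to reject H0.


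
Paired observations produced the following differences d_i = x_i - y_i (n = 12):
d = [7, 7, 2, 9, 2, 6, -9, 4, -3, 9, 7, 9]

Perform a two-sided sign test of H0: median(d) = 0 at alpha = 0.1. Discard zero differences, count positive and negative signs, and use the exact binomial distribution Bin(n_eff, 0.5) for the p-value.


Step 1: Discard zero differences. Original n = 12; n_eff = number of nonzero differences = 12.
Nonzero differences (with sign): +7, +7, +2, +9, +2, +6, -9, +4, -3, +9, +7, +9
Step 2: Count signs: positive = 10, negative = 2.
Step 3: Under H0: P(positive) = 0.5, so the number of positives S ~ Bin(12, 0.5).
Step 4: Two-sided exact p-value = sum of Bin(12,0.5) probabilities at or below the observed probability = 0.038574.
Step 5: alpha = 0.1. reject H0.

n_eff = 12, pos = 10, neg = 2, p = 0.038574, reject H0.


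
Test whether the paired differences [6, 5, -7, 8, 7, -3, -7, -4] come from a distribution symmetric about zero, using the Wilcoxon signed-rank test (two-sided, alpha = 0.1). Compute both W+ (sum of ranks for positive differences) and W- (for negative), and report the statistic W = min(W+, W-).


Step 1: Drop any zero differences (none here) and take |d_i|.
|d| = [6, 5, 7, 8, 7, 3, 7, 4]
Step 2: Midrank |d_i| (ties get averaged ranks).
ranks: |6|->4, |5|->3, |7|->6, |8|->8, |7|->6, |3|->1, |7|->6, |4|->2
Step 3: Attach original signs; sum ranks with positive sign and with negative sign.
W+ = 4 + 3 + 8 + 6 = 21
W- = 6 + 1 + 6 + 2 = 15
(Check: W+ + W- = 36 should equal n(n+1)/2 = 36.)
Step 4: Test statistic W = min(W+, W-) = 15.
Step 5: Ties in |d|, so use the tie-corrected normal approximation.
        E[W] = n(n+1)/4 = 8*9/4 = 18.
        Tie groups: |d|=7 (t=3); sum(t^3 - t) = 24.
        Var[W] = n(n+1)(2n+1)/24 - sum(t^3-t)/48 = 1224/24 - 24/48 = 50.5.
        z = (W - E[W]) / sqrt(Var[W]) = (15 - 18) / 7.1063 = -0.4222.
        Two-sided p = 2*Phi(z) = 0.672909.
Step 6: alpha = 0.1. fail to reject H0.

W+ = 21, W- = 15, W = min = 15, p = 0.672909, fail to reject H0.


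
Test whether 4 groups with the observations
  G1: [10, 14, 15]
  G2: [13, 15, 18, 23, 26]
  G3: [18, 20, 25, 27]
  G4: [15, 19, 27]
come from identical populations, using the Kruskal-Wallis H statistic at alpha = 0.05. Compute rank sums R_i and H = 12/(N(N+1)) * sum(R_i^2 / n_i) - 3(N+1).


Step 1: Combine all N = 15 observations and assign midranks.
sorted (value, group, rank): (10,G1,1), (13,G2,2), (14,G1,3), (15,G1,5), (15,G2,5), (15,G4,5), (18,G2,7.5), (18,G3,7.5), (19,G4,9), (20,G3,10), (23,G2,11), (25,G3,12), (26,G2,13), (27,G3,14.5), (27,G4,14.5)
Step 2: Sum ranks within each group.
R_1 = 9 (n_1 = 3)
R_2 = 38.5 (n_2 = 5)
R_3 = 44 (n_3 = 4)
R_4 = 28.5 (n_4 = 3)
Step 3: H = 12/(N(N+1)) * sum(R_i^2/n_i) - 3(N+1)
     = 12/(15*16) * (9^2/3 + 38.5^2/5 + 44^2/4 + 28.5^2/3) - 3*16
     = 0.050000 * 1078.2 - 48
     = 5.910000.
Step 4: Ties present; correction factor C = 1 - 36/(15^3 - 15) = 0.989286. Corrected H = 5.910000 / 0.989286 = 5.974007.
Step 5: Under H0, H ~ chi^2(3); p-value = 0.112882.
Step 6: alpha = 0.05. fail to reject H0.

H = 5.9740, df = 3, p = 0.112882, fail to reject H0.


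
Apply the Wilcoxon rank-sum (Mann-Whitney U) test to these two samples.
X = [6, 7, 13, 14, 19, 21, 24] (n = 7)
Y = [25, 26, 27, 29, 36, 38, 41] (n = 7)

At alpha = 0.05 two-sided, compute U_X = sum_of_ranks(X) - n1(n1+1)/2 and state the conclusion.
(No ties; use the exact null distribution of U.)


Step 1: Combine and sort all 14 observations; assign midranks.
sorted (value, group): (6,X), (7,X), (13,X), (14,X), (19,X), (21,X), (24,X), (25,Y), (26,Y), (27,Y), (29,Y), (36,Y), (38,Y), (41,Y)
ranks: 6->1, 7->2, 13->3, 14->4, 19->5, 21->6, 24->7, 25->8, 26->9, 27->10, 29->11, 36->12, 38->13, 41->14
Step 2: Rank sum for X: R1 = 1 + 2 + 3 + 4 + 5 + 6 + 7 = 28.
Step 3: U_X = R1 - n1(n1+1)/2 = 28 - 7*8/2 = 28 - 28 = 0.
       U_Y = n1*n2 - U_X = 49 - 0 = 49.
Step 4: No ties, so the exact null distribution of U (based on enumerating the C(14,7) = 3432 equally likely rank assignments) gives the two-sided p-value.
Step 5: p-value = 0.000583; compare to alpha = 0.05. reject H0.

U_X = 0, p = 0.000583, reject H0 at alpha = 0.05.


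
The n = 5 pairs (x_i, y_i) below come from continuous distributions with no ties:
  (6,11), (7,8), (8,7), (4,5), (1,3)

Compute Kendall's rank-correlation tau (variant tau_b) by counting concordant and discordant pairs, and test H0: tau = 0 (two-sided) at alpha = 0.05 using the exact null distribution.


Step 1: Enumerate the 10 unordered pairs (i,j) with i<j and classify each by sign(x_j-x_i) * sign(y_j-y_i).
  (1,2):dx=+1,dy=-3->D; (1,3):dx=+2,dy=-4->D; (1,4):dx=-2,dy=-6->C; (1,5):dx=-5,dy=-8->C
  (2,3):dx=+1,dy=-1->D; (2,4):dx=-3,dy=-3->C; (2,5):dx=-6,dy=-5->C; (3,4):dx=-4,dy=-2->C
  (3,5):dx=-7,dy=-4->C; (4,5):dx=-3,dy=-2->C
Step 2: C = 7, D = 3, total pairs = 10.
Step 3: tau = (C - D)/(n(n-1)/2) = (7 - 3)/10 = 0.400000.
Step 4: Exact two-sided p-value (enumerate n! = 120 permutations of y under H0): p = 0.483333.
Step 5: alpha = 0.05. fail to reject H0.

tau_b = 0.4000 (C=7, D=3), p = 0.483333, fail to reject H0.


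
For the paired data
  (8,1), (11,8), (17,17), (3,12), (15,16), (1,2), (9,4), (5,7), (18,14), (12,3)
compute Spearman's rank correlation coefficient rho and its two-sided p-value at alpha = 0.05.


Step 1: Rank x and y separately (midranks; no ties here).
rank(x): 8->4, 11->6, 17->9, 3->2, 15->8, 1->1, 9->5, 5->3, 18->10, 12->7
rank(y): 1->1, 8->6, 17->10, 12->7, 16->9, 2->2, 4->4, 7->5, 14->8, 3->3
Step 2: d_i = R_x(i) - R_y(i); compute d_i^2.
  (4-1)^2=9, (6-6)^2=0, (9-10)^2=1, (2-7)^2=25, (8-9)^2=1, (1-2)^2=1, (5-4)^2=1, (3-5)^2=4, (10-8)^2=4, (7-3)^2=16
sum(d^2) = 62.
Step 3: rho = 1 - 6*62 / (10*(10^2 - 1)) = 1 - 372/990 = 0.624242.
Step 4: Under H0, t = rho * sqrt((n-2)/(1-rho^2)) = 2.2601 ~ t(8).
Step 5: Two-sided p-value from the t-distribution with 8 df = 0.053718.
Step 6: alpha = 0.05. fail to reject H0.

rho = 0.6242, p = 0.053718, fail to reject H0 at alpha = 0.05.


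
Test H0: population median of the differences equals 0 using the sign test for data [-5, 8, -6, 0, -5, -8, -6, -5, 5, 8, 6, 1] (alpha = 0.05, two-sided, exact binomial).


Step 1: Discard zero differences. Original n = 12; n_eff = number of nonzero differences = 11.
Nonzero differences (with sign): -5, +8, -6, -5, -8, -6, -5, +5, +8, +6, +1
Step 2: Count signs: positive = 5, negative = 6.
Step 3: Under H0: P(positive) = 0.5, so the number of positives S ~ Bin(11, 0.5).
Step 4: Two-sided exact p-value = sum of Bin(11,0.5) probabilities at or below the observed probability = 1.000000.
Step 5: alpha = 0.05. fail to reject H0.

n_eff = 11, pos = 5, neg = 6, p = 1.000000, fail to reject H0.


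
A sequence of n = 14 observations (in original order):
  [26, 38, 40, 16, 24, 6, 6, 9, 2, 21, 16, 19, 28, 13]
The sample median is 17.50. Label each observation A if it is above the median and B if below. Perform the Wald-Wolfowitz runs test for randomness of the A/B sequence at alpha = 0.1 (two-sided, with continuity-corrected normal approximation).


Step 1: Compute median = 17.50; label A = above, B = below.
Labels in order: AAABABBBBABAAB  (n_A = 7, n_B = 7)
Step 2: Count runs R = 8.
Step 3: Under H0 (random ordering), E[R] = 2*n_A*n_B/(n_A+n_B) + 1 = 2*7*7/14 + 1 = 8.0000.
        Var[R] = 2*n_A*n_B*(2*n_A*n_B - n_A - n_B) / ((n_A+n_B)^2 * (n_A+n_B-1)) = 8232/2548 = 3.2308.
        SD[R] = 1.7974.
Step 4: R = E[R], so z = 0 with no continuity correction.
Step 5: Two-sided p-value via normal approximation = 2*(1 - Phi(|z|)) = 1.000000.
Step 6: alpha = 0.1. fail to reject H0.

R = 8, z = 0.0000, p = 1.000000, fail to reject H0.


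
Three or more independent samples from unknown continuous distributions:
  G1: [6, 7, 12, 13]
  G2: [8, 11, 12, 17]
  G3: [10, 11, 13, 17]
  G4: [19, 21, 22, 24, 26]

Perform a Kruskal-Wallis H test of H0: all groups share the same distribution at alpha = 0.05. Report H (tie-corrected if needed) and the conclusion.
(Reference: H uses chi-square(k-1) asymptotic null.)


Step 1: Combine all N = 17 observations and assign midranks.
sorted (value, group, rank): (6,G1,1), (7,G1,2), (8,G2,3), (10,G3,4), (11,G2,5.5), (11,G3,5.5), (12,G1,7.5), (12,G2,7.5), (13,G1,9.5), (13,G3,9.5), (17,G2,11.5), (17,G3,11.5), (19,G4,13), (21,G4,14), (22,G4,15), (24,G4,16), (26,G4,17)
Step 2: Sum ranks within each group.
R_1 = 20 (n_1 = 4)
R_2 = 27.5 (n_2 = 4)
R_3 = 30.5 (n_3 = 4)
R_4 = 75 (n_4 = 5)
Step 3: H = 12/(N(N+1)) * sum(R_i^2/n_i) - 3(N+1)
     = 12/(17*18) * (20^2/4 + 27.5^2/4 + 30.5^2/4 + 75^2/5) - 3*18
     = 0.039216 * 1646.62 - 54
     = 10.573529.
Step 4: Ties present; correction factor C = 1 - 24/(17^3 - 17) = 0.995098. Corrected H = 10.573529 / 0.995098 = 10.625616.
Step 5: Under H0, H ~ chi^2(3); p-value = 0.013933.
Step 6: alpha = 0.05. reject H0.

H = 10.6256, df = 3, p = 0.013933, reject H0.


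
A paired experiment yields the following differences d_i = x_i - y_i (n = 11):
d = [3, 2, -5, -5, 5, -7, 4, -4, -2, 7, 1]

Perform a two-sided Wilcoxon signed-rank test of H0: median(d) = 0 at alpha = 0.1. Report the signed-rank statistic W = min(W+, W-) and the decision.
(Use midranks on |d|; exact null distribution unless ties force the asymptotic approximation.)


Step 1: Drop any zero differences (none here) and take |d_i|.
|d| = [3, 2, 5, 5, 5, 7, 4, 4, 2, 7, 1]
Step 2: Midrank |d_i| (ties get averaged ranks).
ranks: |3|->4, |2|->2.5, |5|->8, |5|->8, |5|->8, |7|->10.5, |4|->5.5, |4|->5.5, |2|->2.5, |7|->10.5, |1|->1
Step 3: Attach original signs; sum ranks with positive sign and with negative sign.
W+ = 4 + 2.5 + 8 + 5.5 + 10.5 + 1 = 31.5
W- = 8 + 8 + 10.5 + 5.5 + 2.5 = 34.5
(Check: W+ + W- = 66 should equal n(n+1)/2 = 66.)
Step 4: Test statistic W = min(W+, W-) = 31.5.
Step 5: Ties in |d|, so use the tie-corrected normal approximation.
        E[W] = n(n+1)/4 = 11*12/4 = 33.
        Tie groups: |d|=2 (t=2), |d|=4 (t=2), |d|=5 (t=3), |d|=7 (t=2); sum(t^3 - t) = 42.
        Var[W] = n(n+1)(2n+1)/24 - sum(t^3-t)/48 = 3036/24 - 42/48 = 125.625.
        z = (W - E[W]) / sqrt(Var[W]) = (31.5 - 33) / 11.2083 = -0.1338.
        Two-sided p = 2*Phi(z) = 0.893537.
Step 6: alpha = 0.1. fail to reject H0.

W+ = 31.5, W- = 34.5, W = min = 31.5, p = 0.893537, fail to reject H0.


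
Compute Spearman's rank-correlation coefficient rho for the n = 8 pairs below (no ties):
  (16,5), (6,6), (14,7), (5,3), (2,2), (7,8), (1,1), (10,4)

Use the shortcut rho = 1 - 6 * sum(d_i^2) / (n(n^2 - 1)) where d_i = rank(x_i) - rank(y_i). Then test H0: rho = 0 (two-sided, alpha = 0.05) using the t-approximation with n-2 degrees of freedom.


Step 1: Rank x and y separately (midranks; no ties here).
rank(x): 16->8, 6->4, 14->7, 5->3, 2->2, 7->5, 1->1, 10->6
rank(y): 5->5, 6->6, 7->7, 3->3, 2->2, 8->8, 1->1, 4->4
Step 2: d_i = R_x(i) - R_y(i); compute d_i^2.
  (8-5)^2=9, (4-6)^2=4, (7-7)^2=0, (3-3)^2=0, (2-2)^2=0, (5-8)^2=9, (1-1)^2=0, (6-4)^2=4
sum(d^2) = 26.
Step 3: rho = 1 - 6*26 / (8*(8^2 - 1)) = 1 - 156/504 = 0.690476.
Step 4: Under H0, t = rho * sqrt((n-2)/(1-rho^2)) = 2.3382 ~ t(6).
Step 5: Two-sided p-value from the t-distribution with 6 df = 0.057990.
Step 6: alpha = 0.05. fail to reject H0.

rho = 0.6905, p = 0.057990, fail to reject H0 at alpha = 0.05.


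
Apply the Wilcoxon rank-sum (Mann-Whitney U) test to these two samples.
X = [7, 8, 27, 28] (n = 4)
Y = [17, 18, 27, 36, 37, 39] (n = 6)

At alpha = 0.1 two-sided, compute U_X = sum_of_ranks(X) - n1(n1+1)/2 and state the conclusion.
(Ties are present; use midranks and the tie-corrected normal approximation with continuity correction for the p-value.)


Step 1: Combine and sort all 10 observations; assign midranks.
sorted (value, group): (7,X), (8,X), (17,Y), (18,Y), (27,X), (27,Y), (28,X), (36,Y), (37,Y), (39,Y)
ranks: 7->1, 8->2, 17->3, 18->4, 27->5.5, 27->5.5, 28->7, 36->8, 37->9, 39->10
Step 2: Rank sum for X: R1 = 1 + 2 + 5.5 + 7 = 15.5.
Step 3: U_X = R1 - n1(n1+1)/2 = 15.5 - 4*5/2 = 15.5 - 10 = 5.5.
       U_Y = n1*n2 - U_X = 24 - 5.5 = 18.5.
Step 4: Ties are present, so use the tie-corrected normal approximation (with continuity correction) for the p-value.
Step 5: p-value = 0.199458; compare to alpha = 0.1. fail to reject H0.

U_X = 5.5, p = 0.199458, fail to reject H0 at alpha = 0.1.


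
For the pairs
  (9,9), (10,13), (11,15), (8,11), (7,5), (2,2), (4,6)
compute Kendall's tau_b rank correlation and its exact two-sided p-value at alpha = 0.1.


Step 1: Enumerate the 21 unordered pairs (i,j) with i<j and classify each by sign(x_j-x_i) * sign(y_j-y_i).
  (1,2):dx=+1,dy=+4->C; (1,3):dx=+2,dy=+6->C; (1,4):dx=-1,dy=+2->D; (1,5):dx=-2,dy=-4->C
  (1,6):dx=-7,dy=-7->C; (1,7):dx=-5,dy=-3->C; (2,3):dx=+1,dy=+2->C; (2,4):dx=-2,dy=-2->C
  (2,5):dx=-3,dy=-8->C; (2,6):dx=-8,dy=-11->C; (2,7):dx=-6,dy=-7->C; (3,4):dx=-3,dy=-4->C
  (3,5):dx=-4,dy=-10->C; (3,6):dx=-9,dy=-13->C; (3,7):dx=-7,dy=-9->C; (4,5):dx=-1,dy=-6->C
  (4,6):dx=-6,dy=-9->C; (4,7):dx=-4,dy=-5->C; (5,6):dx=-5,dy=-3->C; (5,7):dx=-3,dy=+1->D
  (6,7):dx=+2,dy=+4->C
Step 2: C = 19, D = 2, total pairs = 21.
Step 3: tau = (C - D)/(n(n-1)/2) = (19 - 2)/21 = 0.809524.
Step 4: Exact two-sided p-value (enumerate n! = 5040 permutations of y under H0): p = 0.010714.
Step 5: alpha = 0.1. reject H0.

tau_b = 0.8095 (C=19, D=2), p = 0.010714, reject H0.


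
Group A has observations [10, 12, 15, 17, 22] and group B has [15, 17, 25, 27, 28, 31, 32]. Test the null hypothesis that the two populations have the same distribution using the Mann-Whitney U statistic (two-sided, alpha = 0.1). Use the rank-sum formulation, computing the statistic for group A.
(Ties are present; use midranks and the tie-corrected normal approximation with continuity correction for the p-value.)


Step 1: Combine and sort all 12 observations; assign midranks.
sorted (value, group): (10,X), (12,X), (15,X), (15,Y), (17,X), (17,Y), (22,X), (25,Y), (27,Y), (28,Y), (31,Y), (32,Y)
ranks: 10->1, 12->2, 15->3.5, 15->3.5, 17->5.5, 17->5.5, 22->7, 25->8, 27->9, 28->10, 31->11, 32->12
Step 2: Rank sum for X: R1 = 1 + 2 + 3.5 + 5.5 + 7 = 19.
Step 3: U_X = R1 - n1(n1+1)/2 = 19 - 5*6/2 = 19 - 15 = 4.
       U_Y = n1*n2 - U_X = 35 - 4 = 31.
Step 4: Ties are present, so use the tie-corrected normal approximation (with continuity correction) for the p-value.
Step 5: p-value = 0.034123; compare to alpha = 0.1. reject H0.

U_X = 4, p = 0.034123, reject H0 at alpha = 0.1.


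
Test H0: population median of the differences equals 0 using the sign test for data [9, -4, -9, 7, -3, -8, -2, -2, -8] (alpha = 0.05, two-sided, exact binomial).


Step 1: Discard zero differences. Original n = 9; n_eff = number of nonzero differences = 9.
Nonzero differences (with sign): +9, -4, -9, +7, -3, -8, -2, -2, -8
Step 2: Count signs: positive = 2, negative = 7.
Step 3: Under H0: P(positive) = 0.5, so the number of positives S ~ Bin(9, 0.5).
Step 4: Two-sided exact p-value = sum of Bin(9,0.5) probabilities at or below the observed probability = 0.179688.
Step 5: alpha = 0.05. fail to reject H0.

n_eff = 9, pos = 2, neg = 7, p = 0.179688, fail to reject H0.


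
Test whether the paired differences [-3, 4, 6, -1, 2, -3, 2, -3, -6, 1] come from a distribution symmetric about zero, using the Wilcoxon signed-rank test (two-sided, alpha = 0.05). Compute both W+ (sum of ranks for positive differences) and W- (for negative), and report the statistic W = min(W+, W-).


Step 1: Drop any zero differences (none here) and take |d_i|.
|d| = [3, 4, 6, 1, 2, 3, 2, 3, 6, 1]
Step 2: Midrank |d_i| (ties get averaged ranks).
ranks: |3|->6, |4|->8, |6|->9.5, |1|->1.5, |2|->3.5, |3|->6, |2|->3.5, |3|->6, |6|->9.5, |1|->1.5
Step 3: Attach original signs; sum ranks with positive sign and with negative sign.
W+ = 8 + 9.5 + 3.5 + 3.5 + 1.5 = 26
W- = 6 + 1.5 + 6 + 6 + 9.5 = 29
(Check: W+ + W- = 55 should equal n(n+1)/2 = 55.)
Step 4: Test statistic W = min(W+, W-) = 26.
Step 5: Ties in |d|, so use the tie-corrected normal approximation.
        E[W] = n(n+1)/4 = 10*11/4 = 27.5.
        Tie groups: |d|=1 (t=2), |d|=2 (t=2), |d|=3 (t=3), |d|=6 (t=2); sum(t^3 - t) = 42.
        Var[W] = n(n+1)(2n+1)/24 - sum(t^3-t)/48 = 2310/24 - 42/48 = 95.375.
        z = (W - E[W]) / sqrt(Var[W]) = (26 - 27.5) / 9.7660 = -0.1536.
        Two-sided p = 2*Phi(z) = 0.877930.
Step 6: alpha = 0.05. fail to reject H0.

W+ = 26, W- = 29, W = min = 26, p = 0.877930, fail to reject H0.
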